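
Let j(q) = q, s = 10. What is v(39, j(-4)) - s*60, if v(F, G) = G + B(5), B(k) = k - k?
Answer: -604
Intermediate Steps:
B(k) = 0
v(F, G) = G (v(F, G) = G + 0 = G)
v(39, j(-4)) - s*60 = -4 - 10*60 = -4 - 1*600 = -4 - 600 = -604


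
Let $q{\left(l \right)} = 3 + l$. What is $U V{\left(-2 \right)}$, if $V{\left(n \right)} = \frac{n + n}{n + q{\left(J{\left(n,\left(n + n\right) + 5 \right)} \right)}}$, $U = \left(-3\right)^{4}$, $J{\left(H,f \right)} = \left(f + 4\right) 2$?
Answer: $- \frac{324}{11} \approx -29.455$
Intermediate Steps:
$J{\left(H,f \right)} = 8 + 2 f$ ($J{\left(H,f \right)} = \left(4 + f\right) 2 = 8 + 2 f$)
$U = 81$
$V{\left(n \right)} = \frac{2 n}{21 + 5 n}$ ($V{\left(n \right)} = \frac{n + n}{n + \left(3 + \left(8 + 2 \left(\left(n + n\right) + 5\right)\right)\right)} = \frac{2 n}{n + \left(3 + \left(8 + 2 \left(2 n + 5\right)\right)\right)} = \frac{2 n}{n + \left(3 + \left(8 + 2 \left(5 + 2 n\right)\right)\right)} = \frac{2 n}{n + \left(3 + \left(8 + \left(10 + 4 n\right)\right)\right)} = \frac{2 n}{n + \left(3 + \left(18 + 4 n\right)\right)} = \frac{2 n}{n + \left(21 + 4 n\right)} = \frac{2 n}{21 + 5 n}$)
$U V{\left(-2 \right)} = 81 \cdot 2 \left(-2\right) \frac{1}{21 + 5 \left(-2\right)} = 81 \cdot 2 \left(-2\right) \frac{1}{21 - 10} = 81 \cdot 2 \left(-2\right) \frac{1}{11} = 81 \left(- \frac{4}{11}\right) = - \frac{324}{11}$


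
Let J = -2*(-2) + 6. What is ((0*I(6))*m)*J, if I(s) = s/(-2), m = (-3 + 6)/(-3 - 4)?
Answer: 0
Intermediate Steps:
m = -3/7 (m = 3/(-7) = 3*(-1/7) = -3/7 ≈ -0.42857)
I(s) = -s/2 (I(s) = s*(-1/2) = -s/2)
J = 10 (J = 4 + 6 = 10)
((0*I(6))*m)*J = ((0*(-1/2*6))*(-3/7))*10 = ((0*(-3))*(-3/7))*10 = (0*(-3/7))*10 = 0*10 = 0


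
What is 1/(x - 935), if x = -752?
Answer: -1/1687 ≈ -0.00059277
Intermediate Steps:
1/(x - 935) = 1/(-752 - 935) = 1/(-1687) = -1/1687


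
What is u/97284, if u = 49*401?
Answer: 19649/97284 ≈ 0.20198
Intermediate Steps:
u = 19649
u/97284 = 19649/97284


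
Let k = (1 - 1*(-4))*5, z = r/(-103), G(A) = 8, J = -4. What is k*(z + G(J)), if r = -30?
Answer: 21350/103 ≈ 207.28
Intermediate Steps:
z = 30/103 (z = -30/(-103) = -30*(-1/103) = 30/103 ≈ 0.29126)
k = 25 (k = (1 + 4)*5 = 5*5 = 25)
k*(z + G(J)) = 25*(30/103 + 8) = 25*(854/103) = 21350/103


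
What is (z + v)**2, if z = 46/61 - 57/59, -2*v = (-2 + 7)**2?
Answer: 8372433001/51811204 ≈ 161.59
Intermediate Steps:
v = -25/2 (v = -(-2 + 7)**2/2 = -1/2*5**2 = -1/2*25 = -25/2 ≈ -12.500)
z = -763/3599 (z = 46*(1/61) - 57*1/59 = 46/61 - 57/59 = -763/3599 ≈ -0.21200)
(z + v)**2 = (-763/3599 - 25/2)**2 = (-91501/7198)**2 = 8372433001/51811204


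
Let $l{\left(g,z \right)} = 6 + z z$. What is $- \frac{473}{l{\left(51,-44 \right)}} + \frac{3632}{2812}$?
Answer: $\frac{1430817}{1365226} \approx 1.048$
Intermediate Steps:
$l{\left(g,z \right)} = 6 + z^{2}$
$- \frac{473}{l{\left(51,-44 \right)}} + \frac{3632}{2812} = - \frac{473}{6 + \left(-44\right)^{2}} + \frac{3632}{2812} = - \frac{473}{6 + 1936} + 3632 \cdot \frac{1}{2812} = - \frac{473}{1942} + \frac{908}{703} = \frac{1430817}{1365226}$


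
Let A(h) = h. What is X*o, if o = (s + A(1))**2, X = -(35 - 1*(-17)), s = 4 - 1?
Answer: -832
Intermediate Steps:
s = 3
X = -52 (X = -(35 + 17) = -1*52 = -52)
o = 16 (o = (3 + 1)**2 = 4**2 = 16)
X*o = -52*16 = -832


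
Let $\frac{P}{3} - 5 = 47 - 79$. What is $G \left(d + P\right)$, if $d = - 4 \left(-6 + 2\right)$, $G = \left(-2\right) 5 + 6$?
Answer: $260$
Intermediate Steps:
$G = -4$ ($G = -10 + 6 = -4$)
$P = -81$ ($P = 15 + 3 \left(47 - 79\right) = 15 + 3 \left(-32\right) = 15 - 96 = -81$)
$d = 16$ ($d = \left(-4\right) \left(-4\right) = 16$)
$G \left(d + P\right) = - 4 \left(16 - 81\right) = \left(-4\right) \left(-65\right) = 260$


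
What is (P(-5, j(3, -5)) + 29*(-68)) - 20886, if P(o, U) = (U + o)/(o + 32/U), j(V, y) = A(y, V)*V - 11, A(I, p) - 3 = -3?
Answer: -1988470/87 ≈ -22856.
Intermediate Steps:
A(I, p) = 0 (A(I, p) = 3 - 3 = 0)
j(V, y) = -11 (j(V, y) = 0*V - 11 = 0 - 11 = -11)
P(o, U) = (U + o)/(o + 32/U)
(P(-5, j(3, -5)) + 29*(-68)) - 20886 = (-11*(-11 - 5)/(32 - 11*(-5)) + 29*(-68)) - 20886 = (-11*(-16)/(32 + 55) - 1972) - 20886 = (-11*(-16)/87 - 1972) - 20886 = (-11*1/87*(-16) - 1972) - 20886 = (176/87 - 1972) - 20886 = -171388/87 - 20886 = -1988470/87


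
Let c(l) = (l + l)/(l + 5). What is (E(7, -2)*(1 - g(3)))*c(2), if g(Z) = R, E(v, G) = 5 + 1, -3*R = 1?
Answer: 32/7 ≈ 4.5714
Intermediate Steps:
R = -⅓ (R = -⅓*1 = -⅓ ≈ -0.33333)
E(v, G) = 6
g(Z) = -⅓
c(l) = 2*l/(5 + l) (c(l) = (2*l)/(5 + l) = 2*l/(5 + l))
(E(7, -2)*(1 - g(3)))*c(2) = (6*(1 - 1*(-⅓)))*(2*2/(5 + 2)) = (6*(1 + ⅓))*(2*2/7) = (6*(4/3))*(2*2*(⅐)) = 8*(4/7) = 32/7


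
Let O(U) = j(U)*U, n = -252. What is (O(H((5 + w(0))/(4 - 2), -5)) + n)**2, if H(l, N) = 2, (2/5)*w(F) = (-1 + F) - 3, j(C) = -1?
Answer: 64516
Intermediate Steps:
w(F) = -10 + 5*F/2 (w(F) = 5*((-1 + F) - 3)/2 = 5*(-4 + F)/2 = -10 + 5*F/2)
O(U) = -U
(O(H((5 + w(0))/(4 - 2), -5)) + n)**2 = (-1*2 - 252)**2 = (-2 - 252)**2 = (-254)**2 = 64516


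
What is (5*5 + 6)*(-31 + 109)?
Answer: 2418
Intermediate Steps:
(5*5 + 6)*(-31 + 109) = (25 + 6)*78 = 31*78 = 2418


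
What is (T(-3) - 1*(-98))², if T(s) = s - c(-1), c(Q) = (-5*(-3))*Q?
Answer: 12100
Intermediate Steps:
c(Q) = 15*Q
T(s) = 15 + s (T(s) = s - 15*(-1) = s - 1*(-15) = s + 15 = 15 + s)
(T(-3) - 1*(-98))² = ((15 - 3) - 1*(-98))² = (12 + 98)² = 110² = 12100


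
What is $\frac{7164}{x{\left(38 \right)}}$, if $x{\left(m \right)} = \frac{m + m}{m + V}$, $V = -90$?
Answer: $- \frac{93132}{19} \approx -4901.7$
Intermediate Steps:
$x{\left(m \right)} = \frac{2 m}{-90 + m}$ ($x{\left(m \right)} = \frac{m + m}{m - 90} = \frac{2 m}{-90 + m}$)
$\frac{7164}{x{\left(38 \right)}} = \frac{7164}{2 \cdot 38 \frac{1}{-90 + 38}} = \frac{7164}{2 \cdot 38 \frac{1}{-52}} = \frac{7164}{2 \cdot 38 \left(- \frac{1}{52}\right)} = \frac{7164}{- \frac{19}{13}} = 7164 \left(- \frac{13}{19}\right) = - \frac{93132}{19}$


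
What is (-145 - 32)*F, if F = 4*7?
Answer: -4956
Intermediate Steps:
F = 28
(-145 - 32)*F = (-145 - 32)*28 = -177*28 = -4956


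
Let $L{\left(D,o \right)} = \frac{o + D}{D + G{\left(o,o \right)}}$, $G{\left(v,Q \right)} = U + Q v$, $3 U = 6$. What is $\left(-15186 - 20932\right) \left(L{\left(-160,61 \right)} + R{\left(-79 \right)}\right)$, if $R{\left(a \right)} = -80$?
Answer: $\frac{10298650402}{3563} \approx 2.8904 \cdot 10^{6}$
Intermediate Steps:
$U = 2$ ($U = \frac{1}{3} \cdot 6 = 2$)
$G{\left(v,Q \right)} = 2 + Q v$
$L{\left(D,o \right)} = \frac{D + o}{2 + D + o^{2}}$ ($L{\left(D,o \right)} = \frac{o + D}{D + \left(2 + o o\right)} = \frac{D + o}{D + \left(2 + o^{2}\right)} = \frac{D + o}{2 + D + o^{2}}$)
$\left(-15186 - 20932\right) \left(L{\left(-160,61 \right)} + R{\left(-79 \right)}\right) = \left(-15186 - 20932\right) \left(\frac{-160 + 61}{2 - 160 + 61^{2}} - 80\right) = - 36118 \left(\frac{1}{2 - 160 + 3721} \left(-99\right) - 80\right) = - 36118 \left(\frac{1}{3563} \left(-99\right) - 80\right) = - 36118 \left(- \frac{99}{3563} - 80\right) = \left(-36118\right) \left(- \frac{285139}{3563}\right) = \frac{10298650402}{3563}$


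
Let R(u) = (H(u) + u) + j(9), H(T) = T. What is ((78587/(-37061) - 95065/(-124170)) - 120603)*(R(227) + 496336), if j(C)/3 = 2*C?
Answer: -27575084636695550114/460186437 ≈ -5.9922e+10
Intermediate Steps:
j(C) = 6*C (j(C) = 3*(2*C) = 6*C)
R(u) = 54 + 2*u (R(u) = (u + u) + 6*9 = 2*u + 54 = 54 + 2*u)
((78587/(-37061) - 95065/(-124170)) - 120603)*(R(227) + 496336) = ((78587/(-37061) - 95065/(-124170)) - 120603)*((54 + 2*227) + 496336) = ((78587*(-1/37061) - 95065*(-1/124170)) - 120603)*((54 + 454) + 496336) = ((-78587/37061 + 19013/24834) - 120603)*(508 + 496336) = (-1246988765/920372874 - 120603)*496844 = -111000976711787/920372874*496844 = -27575084636695550114/460186437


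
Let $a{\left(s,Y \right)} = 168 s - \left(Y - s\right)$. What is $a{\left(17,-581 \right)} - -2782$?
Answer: $6236$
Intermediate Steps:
$a{\left(s,Y \right)} = - Y + 169 s$
$a{\left(17,-581 \right)} - -2782 = \left(\left(-1\right) \left(-581\right) + 169 \cdot 17\right) - -2782 = \left(581 + 2873\right) + 2782 = 3454 + 2782 = 6236$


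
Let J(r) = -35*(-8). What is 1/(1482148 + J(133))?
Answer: 1/1482428 ≈ 6.7457e-7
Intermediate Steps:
J(r) = 280
1/(1482148 + J(133)) = 1/(1482148 + 280) = 1/1482428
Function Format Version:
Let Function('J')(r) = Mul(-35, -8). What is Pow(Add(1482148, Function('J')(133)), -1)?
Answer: Rational(1, 1482428) ≈ 6.7457e-7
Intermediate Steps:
Function('J')(r) = 280
Pow(Add(1482148, Function('J')(133)), -1) = Pow(Add(1482148, 280), -1) = Pow(1482428, -1) = Rational(1, 1482428)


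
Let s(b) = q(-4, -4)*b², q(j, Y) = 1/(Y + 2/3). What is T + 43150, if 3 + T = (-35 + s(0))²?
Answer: 44372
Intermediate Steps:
q(j, Y) = 1/(⅔ + Y) (q(j, Y) = 1/(Y + 2*(⅓)) = 1/(Y + ⅔) = 1/(⅔ + Y))
s(b) = -3*b²/10 (s(b) = (3/(2 + 3*(-4)))*b² = (3/(2 - 12))*b² = (3/(-10))*b² = (3*(-⅒))*b² = -3*b²/10)
T = 1222 (T = -3 + (-35 - 3/10*0²)² = -3 + (-35 - 3/10*0)² = -3 + (-35 + 0)² = -3 + (-35)² = -3 + 1225 = 1222)
T + 43150 = 1222 + 43150 = 44372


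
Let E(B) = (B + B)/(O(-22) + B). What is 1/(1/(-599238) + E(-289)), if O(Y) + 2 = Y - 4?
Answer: 189958446/346359247 ≈ 0.54844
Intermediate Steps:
O(Y) = -6 + Y (O(Y) = -2 + (Y - 4) = -2 + (-4 + Y) = -6 + Y)
E(B) = 2*B/(-28 + B) (E(B) = (B + B)/((-6 - 22) + B) = (2*B)/(-28 + B) = 2*B/(-28 + B))
1/(1/(-599238) + E(-289)) = 1/(1/(-599238) + 2*(-289)/(-28 - 289)) = 1/(-1/599238 + 2*(-289)/(-317)) = 1/(-1/599238 + 2*(-289)*(-1/317)) = 1/(-1/599238 + 578/317) = 1/(346359247/189958446) = 189958446/346359247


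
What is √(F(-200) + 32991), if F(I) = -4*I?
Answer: √33791 ≈ 183.82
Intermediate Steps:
√(F(-200) + 32991) = √(-4*(-200) + 32991) = √(800 + 32991) = √33791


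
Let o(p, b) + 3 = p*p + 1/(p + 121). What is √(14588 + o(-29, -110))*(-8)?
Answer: -4*√32641439/23 ≈ -993.61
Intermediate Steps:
o(p, b) = -3 + p² + 1/(121 + p) (o(p, b) = -3 + (p*p + 1/(p + 121)) = -3 + (p² + 1/(121 + p)) = -3 + p² + 1/(121 + p))
√(14588 + o(-29, -110))*(-8) = √(14588 + (-362 + (-29)³ - 3*(-29) + 121*(-29)²)/(121 - 29))*(-8) = √(14588 + (-362 - 24389 + 87 + 121*841)/92)*(-8) = √(14588 + (-362 - 24389 + 87 + 101761)/92)*(-8) = √(14588 + (1/92)*77097)*(-8) = √(14588 + 77097/92)*(-8) = √(1419193/92)*(-8) = (√32641439/46)*(-8) = -4*√32641439/23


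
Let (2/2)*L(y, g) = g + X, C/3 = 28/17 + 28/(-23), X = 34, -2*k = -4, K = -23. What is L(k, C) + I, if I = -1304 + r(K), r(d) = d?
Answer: -505059/391 ≈ -1291.7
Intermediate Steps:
k = 2 (k = -½*(-4) = 2)
I = -1327 (I = -1304 - 23 = -1327)
C = 504/391 (C = 3*(28/17 + 28/(-23)) = 3*(28*(1/17) + 28*(-1/23)) = 3*(28/17 - 28/23) = 3*(168/391) = 504/391 ≈ 1.2890)
L(y, g) = 34 + g (L(y, g) = g + 34 = 34 + g)
L(k, C) + I = (34 + 504/391) - 1327 = 13798/391 - 1327 = -505059/391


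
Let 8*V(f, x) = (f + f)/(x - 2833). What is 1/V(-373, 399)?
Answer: 9736/373 ≈ 26.102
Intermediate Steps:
V(f, x) = f/(4*(-2833 + x)) (V(f, x) = ((f + f)/(x - 2833))/8 = ((2*f)/(-2833 + x))/8 = (2*f/(-2833 + x))/8 = f/(4*(-2833 + x)))
1/V(-373, 399) = 1/((¼)*(-373)/(-2833 + 399)) = 1/((¼)*(-373)/(-2434)) = 1/((¼)*(-373)*(-1/2434)) = 1/(373/9736) = 9736/373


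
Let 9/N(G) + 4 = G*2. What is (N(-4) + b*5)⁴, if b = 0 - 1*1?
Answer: 279841/256 ≈ 1093.1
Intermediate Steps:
N(G) = 9/(-4 + 2*G) (N(G) = 9/(-4 + G*2) = 9/(-4 + 2*G))
b = -1 (b = 0 - 1 = -1)
(N(-4) + b*5)⁴ = (9/(2*(-2 - 4)) - 1*5)⁴ = ((9/2)/(-6) - 5)⁴ = ((9/2)*(-⅙) - 5)⁴ = (-¾ - 5)⁴ = (-23/4)⁴ = 279841/256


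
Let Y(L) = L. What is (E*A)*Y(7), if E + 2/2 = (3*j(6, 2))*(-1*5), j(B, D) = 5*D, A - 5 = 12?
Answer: -17969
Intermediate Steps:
A = 17 (A = 5 + 12 = 17)
E = -151 (E = -1 + (3*(5*2))*(-1*5) = -1 + (3*10)*(-5) = -1 + 30*(-5) = -1 - 150 = -151)
(E*A)*Y(7) = -151*17*7 = -2567*7 = -17969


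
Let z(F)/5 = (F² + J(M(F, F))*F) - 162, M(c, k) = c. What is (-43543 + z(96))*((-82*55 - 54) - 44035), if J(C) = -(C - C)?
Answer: -83930473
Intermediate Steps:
J(C) = 0 (J(C) = -1*0 = 0)
z(F) = -810 + 5*F² (z(F) = 5*((F² + 0*F) - 162) = 5*((F² + 0) - 162) = 5*(F² - 162) = 5*(-162 + F²) = -810 + 5*F²)
(-43543 + z(96))*((-82*55 - 54) - 44035) = (-43543 + (-810 + 5*96²))*((-82*55 - 54) - 44035) = (-43543 + (-810 + 5*9216))*((-4510 - 54) - 44035) = (-43543 + (-810 + 46080))*(-4564 - 44035) = (-43543 + 45270)*(-48599) = 1727*(-48599) = -83930473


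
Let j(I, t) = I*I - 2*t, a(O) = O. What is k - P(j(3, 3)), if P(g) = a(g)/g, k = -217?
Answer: -218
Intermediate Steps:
j(I, t) = I² - 2*t
P(g) = 1 (P(g) = g/g = 1)
k - P(j(3, 3)) = -217 - 1*1 = -217 - 1 = -218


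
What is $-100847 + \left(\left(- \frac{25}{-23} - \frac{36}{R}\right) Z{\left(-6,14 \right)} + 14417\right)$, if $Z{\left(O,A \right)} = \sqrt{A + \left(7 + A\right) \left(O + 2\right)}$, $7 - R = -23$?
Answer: $-86430 - \frac{13 i \sqrt{70}}{115} \approx -86430.0 - 0.94579 i$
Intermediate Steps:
$R = 30$ ($R = 7 - -23 = 7 + 23 = 30$)
$Z{\left(O,A \right)} = \sqrt{A + \left(2 + O\right) \left(7 + A\right)}$ ($Z{\left(O,A \right)} = \sqrt{A + \left(7 + A\right) \left(2 + O\right)} = \sqrt{A + \left(2 + O\right) \left(7 + A\right)}$)
$-100847 + \left(\left(- \frac{25}{-23} - \frac{36}{R}\right) Z{\left(-6,14 \right)} + 14417\right) = -100847 + \left(\left(- \frac{25}{-23} - \frac{36}{30}\right) \sqrt{14 + 3 \cdot 14 + 7 \left(-6\right) + 14 \left(-6\right)} + 14417\right) = -100847 + \left(\left(\left(-25\right) \left(- \frac{1}{23}\right) - \frac{6}{5}\right) \sqrt{14 + 42 - 42 - 84} + 14417\right) = -100847 + \left(\left(\frac{25}{23} - \frac{6}{5}\right) \sqrt{-70} + 14417\right) = -100847 + \left(- \frac{13 i \sqrt{70}}{115} + 14417\right) = -100847 + \left(14417 - \frac{13 i \sqrt{70}}{115}\right) = -86430 - \frac{13 i \sqrt{70}}{115}$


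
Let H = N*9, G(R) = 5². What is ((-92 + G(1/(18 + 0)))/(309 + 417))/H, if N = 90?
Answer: -67/588060 ≈ -0.00011393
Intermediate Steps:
G(R) = 25
H = 810 (H = 90*9 = 810)
((-92 + G(1/(18 + 0)))/(309 + 417))/H = ((-92 + 25)/(309 + 417))/810 = -67/726*(1/810) = -67*1/726*(1/810) = -67/726*1/810 = -67/588060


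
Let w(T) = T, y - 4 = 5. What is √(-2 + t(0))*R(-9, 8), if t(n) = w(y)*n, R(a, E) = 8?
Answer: 8*I*√2 ≈ 11.314*I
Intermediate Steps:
y = 9 (y = 4 + 5 = 9)
t(n) = 9*n
√(-2 + t(0))*R(-9, 8) = √(-2 + 9*0)*8 = √(-2 + 0)*8 = √(-2)*8 = (I*√2)*8 = 8*I*√2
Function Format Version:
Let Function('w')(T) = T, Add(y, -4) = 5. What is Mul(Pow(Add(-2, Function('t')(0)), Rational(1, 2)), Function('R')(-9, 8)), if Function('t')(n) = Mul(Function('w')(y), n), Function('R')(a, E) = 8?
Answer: Mul(8, I, Pow(2, Rational(1, 2))) ≈ Mul(11.314, I)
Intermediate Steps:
y = 9 (y = Add(4, 5) = 9)
Function('t')(n) = Mul(9, n)
Mul(Pow(Add(-2, Function('t')(0)), Rational(1, 2)), Function('R')(-9, 8)) = Mul(Pow(Add(-2, Mul(9, 0)), Rational(1, 2)), 8) = Mul(Pow(Add(-2, 0), Rational(1, 2)), 8) = Mul(Pow(-2, Rational(1, 2)), 8) = Mul(Mul(I, Pow(2, Rational(1, 2))), 8) = Mul(8, I, Pow(2, Rational(1, 2)))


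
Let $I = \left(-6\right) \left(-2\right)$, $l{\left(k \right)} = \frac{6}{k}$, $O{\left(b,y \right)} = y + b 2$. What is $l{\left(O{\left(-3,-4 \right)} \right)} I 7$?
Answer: $- \frac{252}{5} \approx -50.4$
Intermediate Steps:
$O{\left(b,y \right)} = y + 2 b$
$I = 12$
$l{\left(O{\left(-3,-4 \right)} \right)} I 7 = \frac{6}{-4 + 2 \left(-3\right)} 12 \cdot 7 = \frac{6}{-4 - 6} \cdot 12 \cdot 7 = \frac{6}{-10} \cdot 12 \cdot 7 = 6 \left(- \frac{1}{10}\right) 12 \cdot 7 = \left(- \frac{3}{5}\right) 12 \cdot 7 = \left(- \frac{36}{5}\right) 7 = - \frac{252}{5}$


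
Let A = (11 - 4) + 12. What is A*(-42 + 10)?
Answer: -608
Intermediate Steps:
A = 19 (A = 7 + 12 = 19)
A*(-42 + 10) = 19*(-42 + 10) = 19*(-32) = -608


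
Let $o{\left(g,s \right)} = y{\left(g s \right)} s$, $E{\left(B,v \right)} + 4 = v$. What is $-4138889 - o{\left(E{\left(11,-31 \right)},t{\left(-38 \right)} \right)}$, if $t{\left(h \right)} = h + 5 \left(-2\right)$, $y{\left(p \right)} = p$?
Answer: $-4058249$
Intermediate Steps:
$E{\left(B,v \right)} = -4 + v$
$t{\left(h \right)} = -10 + h$ ($t{\left(h \right)} = h - 10 = -10 + h$)
$o{\left(g,s \right)} = g s^{2}$ ($o{\left(g,s \right)} = g s s = g s^{2}$)
$-4138889 - o{\left(E{\left(11,-31 \right)},t{\left(-38 \right)} \right)} = -4138889 - \left(-4 - 31\right) \left(-10 - 38\right)^{2} = -4138889 - - 35 \left(-48\right)^{2} = -4138889 - \left(-35\right) 2304 = -4138889 - -80640 = -4138889 + 80640 = -4058249$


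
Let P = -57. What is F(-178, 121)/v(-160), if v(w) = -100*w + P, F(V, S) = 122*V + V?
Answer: -21894/15943 ≈ -1.3733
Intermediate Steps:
F(V, S) = 123*V
v(w) = -57 - 100*w (v(w) = -100*w - 57 = -57 - 100*w)
F(-178, 121)/v(-160) = (123*(-178))/(-57 - 100*(-160)) = -21894/(-57 + 16000) = -21894/15943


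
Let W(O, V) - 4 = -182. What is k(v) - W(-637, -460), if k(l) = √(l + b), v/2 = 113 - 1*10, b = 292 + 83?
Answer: 178 + √581 ≈ 202.10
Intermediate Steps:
b = 375
W(O, V) = -178 (W(O, V) = 4 - 182 = -178)
v = 206 (v = 2*(113 - 1*10) = 2*(113 - 10) = 2*103 = 206)
k(l) = √(375 + l) (k(l) = √(l + 375) = √(375 + l))
k(v) - W(-637, -460) = √(375 + 206) - 1*(-178) = √581 + 178 = 178 + √581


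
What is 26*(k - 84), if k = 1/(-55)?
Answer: -120146/55 ≈ -2184.5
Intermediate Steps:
k = -1/55 ≈ -0.018182
26*(k - 84) = 26*(-1/55 - 84) = 26*(-4621/55) = -120146/55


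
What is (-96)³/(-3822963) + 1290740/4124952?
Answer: 715328732941/1314128239398 ≈ 0.54434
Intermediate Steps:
(-96)³/(-3822963) + 1290740/4124952 = -884736*(-1/3822963) + 1290740*(1/4124952) = 294912/1274321 + 322685/1031238 = 715328732941/1314128239398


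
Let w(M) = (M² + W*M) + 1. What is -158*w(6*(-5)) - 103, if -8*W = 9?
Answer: -295587/2 ≈ -1.4779e+5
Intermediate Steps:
W = -9/8 (W = -⅛*9 = -9/8 ≈ -1.1250)
w(M) = 1 + M² - 9*M/8 (w(M) = (M² - 9*M/8) + 1 = 1 + M² - 9*M/8)
-158*w(6*(-5)) - 103 = -158*(1 + (6*(-5))² - 27*(-5)/4) - 103 = -158*(1 + (-30)² - 9/8*(-30)) - 103 = -158*(1 + 900 + 135/4) - 103 = -158*3739/4 - 103 = -295381/2 - 103 = -295587/2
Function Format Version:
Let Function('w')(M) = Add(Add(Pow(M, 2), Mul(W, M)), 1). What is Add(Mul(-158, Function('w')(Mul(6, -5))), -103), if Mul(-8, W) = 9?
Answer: Rational(-295587, 2) ≈ -1.4779e+5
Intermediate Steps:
W = Rational(-9, 8) (W = Mul(Rational(-1, 8), 9) = Rational(-9, 8) ≈ -1.1250)
Function('w')(M) = Add(1, Pow(M, 2), Mul(Rational(-9, 8), M)) (Function('w')(M) = Add(Add(Pow(M, 2), Mul(Rational(-9, 8), M)), 1) = Add(1, Pow(M, 2), Mul(Rational(-9, 8), M)))
Add(Mul(-158, Function('w')(Mul(6, -5))), -103) = Add(Mul(-158, Add(1, Pow(Mul(6, -5), 2), Mul(Rational(-9, 8), Mul(6, -5)))), -103) = Add(Mul(-158, Add(1, Pow(-30, 2), Mul(Rational(-9, 8), -30))), -103) = Add(Mul(-158, Add(1, 900, Rational(135, 4))), -103) = Add(Mul(-158, Rational(3739, 4)), -103) = Add(Rational(-295381, 2), -103) = Rational(-295587, 2)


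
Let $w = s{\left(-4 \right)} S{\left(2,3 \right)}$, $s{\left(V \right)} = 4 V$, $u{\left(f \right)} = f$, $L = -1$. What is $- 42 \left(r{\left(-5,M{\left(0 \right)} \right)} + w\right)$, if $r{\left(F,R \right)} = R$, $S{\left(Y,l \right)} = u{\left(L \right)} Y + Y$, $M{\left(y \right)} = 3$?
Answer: $-126$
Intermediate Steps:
$S{\left(Y,l \right)} = 0$ ($S{\left(Y,l \right)} = - Y + Y = 0$)
$w = 0$ ($w = 4 \left(-4\right) 0 = \left(-16\right) 0 = 0$)
$- 42 \left(r{\left(-5,M{\left(0 \right)} \right)} + w\right) = - 42 \left(3 + 0\right) = \left(-42\right) 3 = -126$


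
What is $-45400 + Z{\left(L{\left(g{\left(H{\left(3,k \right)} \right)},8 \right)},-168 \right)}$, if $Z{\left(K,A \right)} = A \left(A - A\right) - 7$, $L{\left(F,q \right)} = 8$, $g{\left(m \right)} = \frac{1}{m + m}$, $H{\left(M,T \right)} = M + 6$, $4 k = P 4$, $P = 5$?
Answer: $-45407$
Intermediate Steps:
$k = 5$ ($k = \frac{5 \cdot 4}{4} = \frac{1}{4} \cdot 20 = 5$)
$H{\left(M,T \right)} = 6 + M$
$g{\left(m \right)} = \frac{1}{2 m}$
$Z{\left(K,A \right)} = -7$ ($Z{\left(K,A \right)} = A 0 - 7 = 0 - 7 = -7$)
$-45400 + Z{\left(L{\left(g{\left(H{\left(3,k \right)} \right)},8 \right)},-168 \right)} = -45400 - 7 = -45407$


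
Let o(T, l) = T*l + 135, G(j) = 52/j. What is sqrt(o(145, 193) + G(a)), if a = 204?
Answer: sqrt(73140783)/51 ≈ 167.69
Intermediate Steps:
o(T, l) = 135 + T*l
sqrt(o(145, 193) + G(a)) = sqrt((135 + 145*193) + 52/204) = sqrt((135 + 27985) + 52*(1/204)) = sqrt(28120 + 13/51) = sqrt(1434133/51) = sqrt(73140783)/51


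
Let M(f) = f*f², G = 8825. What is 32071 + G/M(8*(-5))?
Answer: 82101407/2560 ≈ 32071.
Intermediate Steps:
M(f) = f³
32071 + G/M(8*(-5)) = 32071 + 8825/((8*(-5))³) = 32071 + 8825/((-40)³) = 32071 + 8825/(-64000) = 32071 + 8825*(-1/64000) = 32071 - 353/2560 = 82101407/2560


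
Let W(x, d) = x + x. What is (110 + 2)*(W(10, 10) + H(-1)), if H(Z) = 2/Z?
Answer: 2016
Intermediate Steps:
W(x, d) = 2*x
(110 + 2)*(W(10, 10) + H(-1)) = (110 + 2)*(2*10 + 2/(-1)) = 112*(20 + 2*(-1)) = 112*(20 - 2) = 112*18 = 2016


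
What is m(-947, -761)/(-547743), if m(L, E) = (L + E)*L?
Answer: -231068/78249 ≈ -2.9530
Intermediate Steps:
m(L, E) = L*(E + L) (m(L, E) = (E + L)*L = L*(E + L))
m(-947, -761)/(-547743) = -947*(-761 - 947)/(-547743) = -947*(-1708)*(-1/547743) = 1617476*(-1/547743) = -231068/78249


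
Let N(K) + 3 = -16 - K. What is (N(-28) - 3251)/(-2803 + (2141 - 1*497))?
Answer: 3242/1159 ≈ 2.7972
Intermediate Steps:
N(K) = -19 - K (N(K) = -3 + (-16 - K) = -19 - K)
(N(-28) - 3251)/(-2803 + (2141 - 1*497)) = ((-19 - 1*(-28)) - 3251)/(-2803 + (2141 - 1*497)) = ((-19 + 28) - 3251)/(-2803 + (2141 - 497)) = (9 - 3251)/(-2803 + 1644) = -3242/(-1159) = -3242*(-1/1159) = 3242/1159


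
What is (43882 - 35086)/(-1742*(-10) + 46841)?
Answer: 8796/64261 ≈ 0.13688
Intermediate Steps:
(43882 - 35086)/(-1742*(-10) + 46841) = 8796/(17420 + 46841) = 8796/64261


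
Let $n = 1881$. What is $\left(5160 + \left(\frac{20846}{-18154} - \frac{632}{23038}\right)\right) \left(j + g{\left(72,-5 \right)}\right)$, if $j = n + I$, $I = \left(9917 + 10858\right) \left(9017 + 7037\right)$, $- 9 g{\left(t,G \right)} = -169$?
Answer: $\frac{1619112863720341784828}{941021667} \approx 1.7206 \cdot 10^{12}$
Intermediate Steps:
$g{\left(t,G \right)} = \frac{169}{9}$ ($g{\left(t,G \right)} = \left(- \frac{1}{9}\right) \left(-169\right) = \frac{169}{9}$)
$I = 333521850$ ($I = 20775 \cdot 16054 = 333521850$)
$j = 333523731$ ($j = 1881 + 333521850 = 333523731$)
$\left(5160 + \left(\frac{20846}{-18154} - \frac{632}{23038}\right)\right) \left(j + g{\left(72,-5 \right)}\right) = \left(5160 + \left(\frac{20846}{-18154} - \frac{632}{23038}\right)\right) \left(333523731 + \frac{169}{9}\right) = \left(5160 + \left(20846 \left(- \frac{1}{18154}\right) - \frac{316}{11519}\right)\right) \frac{3001713748}{9} = \left(5160 - \frac{122930869}{104557963}\right) \frac{3001713748}{9} = \frac{539396158211}{104557963} \cdot \frac{3001713748}{9} = \frac{1619112863720341784828}{941021667}$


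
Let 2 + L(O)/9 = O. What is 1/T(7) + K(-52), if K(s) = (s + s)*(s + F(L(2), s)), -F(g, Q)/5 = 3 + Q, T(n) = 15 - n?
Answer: -160575/8 ≈ -20072.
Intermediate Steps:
L(O) = -18 + 9*O
F(g, Q) = -15 - 5*Q (F(g, Q) = -5*(3 + Q) = -15 - 5*Q)
K(s) = 2*s*(-15 - 4*s) (K(s) = (s + s)*(s + (-15 - 5*s)) = (2*s)*(-15 - 4*s) = 2*s*(-15 - 4*s))
1/T(7) + K(-52) = 1/(15 - 1*7) - 2*(-52)*(15 + 4*(-52)) = 1/(15 - 7) - 2*(-52)*(15 - 208) = 1/8 - 2*(-52)*(-193) = ⅛ - 20072 = -160575/8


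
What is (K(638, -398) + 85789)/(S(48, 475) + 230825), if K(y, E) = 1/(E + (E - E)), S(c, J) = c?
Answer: 34144021/91887454 ≈ 0.37159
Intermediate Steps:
K(y, E) = 1/E (K(y, E) = 1/(E + 0) = 1/E)
(K(638, -398) + 85789)/(S(48, 475) + 230825) = (1/(-398) + 85789)/(48 + 230825) = (-1/398 + 85789)/230873 = (34144021/398)*(1/230873) = 34144021/91887454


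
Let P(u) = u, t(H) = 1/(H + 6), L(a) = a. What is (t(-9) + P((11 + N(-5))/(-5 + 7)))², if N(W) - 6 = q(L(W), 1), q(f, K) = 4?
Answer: 3721/36 ≈ 103.36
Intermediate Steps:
N(W) = 10 (N(W) = 6 + 4 = 10)
t(H) = 1/(6 + H)
(t(-9) + P((11 + N(-5))/(-5 + 7)))² = (1/(6 - 9) + (11 + 10)/(-5 + 7))² = (1/(-3) + 21/2)² = (-⅓ + 21*(½))² = (-⅓ + 21/2)² = (61/6)² = 3721/36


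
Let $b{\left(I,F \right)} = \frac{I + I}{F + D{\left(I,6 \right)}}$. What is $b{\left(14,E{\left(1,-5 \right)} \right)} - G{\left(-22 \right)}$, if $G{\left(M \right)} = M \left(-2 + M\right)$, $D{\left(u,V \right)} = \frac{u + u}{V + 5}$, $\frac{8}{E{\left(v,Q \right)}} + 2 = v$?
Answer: $- \frac{7997}{15} \approx -533.13$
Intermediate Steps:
$E{\left(v,Q \right)} = \frac{8}{-2 + v}$
$D{\left(u,V \right)} = \frac{2 u}{5 + V}$
$b{\left(I,F \right)} = \frac{2 I}{F + \frac{2 I}{11}}$ ($b{\left(I,F \right)} = \frac{I + I}{F + \frac{2 I}{5 + 6}} = \frac{2 I}{F + \frac{2 I}{11}}$)
$b{\left(14,E{\left(1,-5 \right)} \right)} - G{\left(-22 \right)} = 22 \cdot 14 \frac{1}{2 \cdot 14 + 11 \frac{8}{-2 + 1}} - - 22 \left(-2 - 22\right) = 22 \cdot 14 \frac{1}{28 + 11 \frac{8}{-1}} - \left(-22\right) \left(-24\right) = 22 \cdot 14 \frac{1}{28 + 11 \cdot 8 \left(-1\right)} - 528 = 22 \cdot 14 \frac{1}{28 + 11 \left(-8\right)} - 528 = 22 \cdot 14 \frac{1}{28 - 88} - 528 = 22 \cdot 14 \frac{1}{-60} - 528 = 22 \cdot 14 \left(- \frac{1}{60}\right) - 528 = - \frac{77}{15} - 528 = - \frac{7997}{15}$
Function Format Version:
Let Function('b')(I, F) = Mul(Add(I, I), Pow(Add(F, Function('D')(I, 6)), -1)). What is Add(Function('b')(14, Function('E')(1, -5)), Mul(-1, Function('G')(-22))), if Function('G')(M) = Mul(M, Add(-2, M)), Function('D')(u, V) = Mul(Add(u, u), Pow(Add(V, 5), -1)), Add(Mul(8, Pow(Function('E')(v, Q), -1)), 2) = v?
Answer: Rational(-7997, 15) ≈ -533.13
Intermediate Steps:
Function('E')(v, Q) = Mul(8, Pow(Add(-2, v), -1))
Function('D')(u, V) = Mul(2, u, Pow(Add(5, V), -1)) (Function('D')(u, V) = Mul(Mul(2, u), Pow(Add(5, V), -1)) = Mul(2, u, Pow(Add(5, V), -1)))
Function('b')(I, F) = Mul(2, I, Pow(Add(F, Mul(Rational(2, 11), I)), -1)) (Function('b')(I, F) = Mul(Add(I, I), Pow(Add(F, Mul(2, I, Pow(Add(5, 6), -1))), -1)) = Mul(Mul(2, I), Pow(Add(F, Mul(2, I, Pow(11, -1))), -1)) = Mul(Mul(2, I), Pow(Add(F, Mul(2, I, Rational(1, 11))), -1)) = Mul(Mul(2, I), Pow(Add(F, Mul(Rational(2, 11), I)), -1)) = Mul(2, I, Pow(Add(F, Mul(Rational(2, 11), I)), -1)))
Add(Function('b')(14, Function('E')(1, -5)), Mul(-1, Function('G')(-22))) = Add(Mul(22, 14, Pow(Add(Mul(2, 14), Mul(11, Mul(8, Pow(Add(-2, 1), -1)))), -1)), Mul(-1, Mul(-22, Add(-2, -22)))) = Add(Mul(22, 14, Pow(Add(28, Mul(11, Mul(8, Pow(-1, -1)))), -1)), Mul(-1, Mul(-22, -24))) = Add(Mul(22, 14, Pow(Add(28, Mul(11, Mul(8, -1))), -1)), Mul(-1, 528)) = Add(Mul(22, 14, Pow(Add(28, Mul(11, -8)), -1)), -528) = Add(Mul(22, 14, Pow(Add(28, -88), -1)), -528) = Add(Mul(22, 14, Pow(-60, -1)), -528) = Add(Mul(22, 14, Rational(-1, 60)), -528) = Add(Rational(-77, 15), -528) = Rational(-7997, 15)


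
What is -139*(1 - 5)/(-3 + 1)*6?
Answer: -1668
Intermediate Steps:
-139*(1 - 5)/(-3 + 1)*6 = -139*(-4/(-2))*6 = -139*(-4*(-½))*6 = -278*6 = -139*12 = -1668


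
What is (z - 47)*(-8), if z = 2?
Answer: 360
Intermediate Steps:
(z - 47)*(-8) = (2 - 47)*(-8) = -45*(-8) = 360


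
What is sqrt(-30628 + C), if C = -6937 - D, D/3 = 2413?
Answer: 2*I*sqrt(11201) ≈ 211.67*I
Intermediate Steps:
D = 7239 (D = 3*2413 = 7239)
C = -14176 (C = -6937 - 1*7239 = -6937 - 7239 = -14176)
sqrt(-30628 + C) = sqrt(-30628 - 14176) = sqrt(-44804) = 2*I*sqrt(11201)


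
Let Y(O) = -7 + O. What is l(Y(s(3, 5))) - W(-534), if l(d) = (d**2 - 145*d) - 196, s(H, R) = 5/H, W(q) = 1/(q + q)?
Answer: 1940915/3204 ≈ 605.78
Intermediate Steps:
W(q) = 1/(2*q)
l(d) = -196 + d**2 - 145*d
l(Y(s(3, 5))) - W(-534) = (-196 + (-7 + 5/3)**2 - 145*(-7 + 5/3)) - 1/(2*(-534)) = (-196 + (-7 + 5*(1/3))**2 - 145*(-7 + 5*(1/3))) - (-1)/(2*534) = (-196 + (-7 + 5/3)**2 - 145*(-7 + 5/3)) - 1*(-1/1068) = (-196 + (-16/3)**2 - 145*(-16/3)) + 1/1068 = (-196 + 256/9 + 2320/3) + 1/1068 = 5452/9 + 1/1068 = 1940915/3204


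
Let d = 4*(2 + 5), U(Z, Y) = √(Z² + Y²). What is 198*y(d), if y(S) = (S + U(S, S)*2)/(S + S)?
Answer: 99 + 198*√2 ≈ 379.01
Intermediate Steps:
U(Z, Y) = √(Y² + Z²)
d = 28 (d = 4*7 = 28)
y(S) = (S + 2*√2*√(S²))/(2*S) (y(S) = (S + √(S² + S²)*2)/(S + S) = (S + √(2*S²)*2)/((2*S)) = (S + (√2*√(S²))*2)*(1/(2*S)) = (S + 2*√2*√(S²))*(1/(2*S)) = (S + 2*√2*√(S²))/(2*S))
198*y(d) = 198*(((½)*28 + √2*√(28²))/28) = 198*((14 + √2*√784)/28) = 198*((14 + √2*28)/28) = 198*((14 + 28*√2)/28) = 198*(½ + √2) = 99 + 198*√2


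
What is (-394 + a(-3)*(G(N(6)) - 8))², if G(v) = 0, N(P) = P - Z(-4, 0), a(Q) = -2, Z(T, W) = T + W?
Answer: 142884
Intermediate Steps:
N(P) = 4 + P (N(P) = P - (-4 + 0) = P - 1*(-4) = P + 4 = 4 + P)
(-394 + a(-3)*(G(N(6)) - 8))² = (-394 - 2*(0 - 8))² = (-394 - 2*(-8))² = (-394 + 16)² = (-378)² = 142884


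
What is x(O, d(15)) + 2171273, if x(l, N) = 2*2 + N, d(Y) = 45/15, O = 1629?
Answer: 2171280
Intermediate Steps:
d(Y) = 3 (d(Y) = 45*(1/15) = 3)
x(l, N) = 4 + N
x(O, d(15)) + 2171273 = (4 + 3) + 2171273 = 7 + 2171273 = 2171280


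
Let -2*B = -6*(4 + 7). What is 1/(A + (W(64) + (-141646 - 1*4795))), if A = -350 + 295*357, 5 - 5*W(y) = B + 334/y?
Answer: -160/6637223 ≈ -2.4106e-5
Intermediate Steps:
B = 33 (B = -(-3)*(4 + 7) = -(-3)*11 = -½*(-66) = 33)
W(y) = -28/5 - 334/(5*y) (W(y) = 1 - (33 + 334/y)/5 = 1 + (-33/5 - 334/(5*y)) = -28/5 - 334/(5*y))
A = 104965 (A = -350 + 105315 = 104965)
1/(A + (W(64) + (-141646 - 1*4795))) = 1/(104965 + ((⅖)*(-167 - 14*64)/64 + (-141646 - 1*4795))) = 1/(104965 + ((⅖)*(1/64)*(-167 - 896) + (-141646 - 4795))) = 1/(104965 + ((⅖)*(1/64)*(-1063) - 146441)) = 1/(104965 + (-1063/160 - 146441)) = 1/(104965 - 23431623/160) = 1/(-6637223/160) = -160/6637223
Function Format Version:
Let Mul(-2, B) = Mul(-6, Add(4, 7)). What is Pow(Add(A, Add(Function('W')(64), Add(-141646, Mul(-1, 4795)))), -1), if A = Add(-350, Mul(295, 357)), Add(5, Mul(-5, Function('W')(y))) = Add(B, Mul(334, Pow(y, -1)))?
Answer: Rational(-160, 6637223) ≈ -2.4106e-5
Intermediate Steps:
B = 33 (B = Mul(Rational(-1, 2), Mul(-6, Add(4, 7))) = Mul(Rational(-1, 2), Mul(-6, 11)) = Mul(Rational(-1, 2), -66) = 33)
Function('W')(y) = Add(Rational(-28, 5), Mul(Rational(-334, 5), Pow(y, -1))) (Function('W')(y) = Add(1, Mul(Rational(-1, 5), Add(33, Mul(334, Pow(y, -1))))) = Add(1, Add(Rational(-33, 5), Mul(Rational(-334, 5), Pow(y, -1)))) = Add(Rational(-28, 5), Mul(Rational(-334, 5), Pow(y, -1))))
A = 104965 (A = Add(-350, 105315) = 104965)
Pow(Add(A, Add(Function('W')(64), Add(-141646, Mul(-1, 4795)))), -1) = Pow(Add(104965, Add(Mul(Rational(2, 5), Pow(64, -1), Add(-167, Mul(-14, 64))), Add(-141646, Mul(-1, 4795)))), -1) = Pow(Add(104965, Add(Mul(Rational(2, 5), Rational(1, 64), Add(-167, -896)), Add(-141646, -4795))), -1) = Pow(Add(104965, Add(Mul(Rational(2, 5), Rational(1, 64), -1063), -146441)), -1) = Pow(Add(104965, Add(Rational(-1063, 160), -146441)), -1) = Pow(Add(104965, Rational(-23431623, 160)), -1) = Pow(Rational(-6637223, 160), -1) = Rational(-160, 6637223)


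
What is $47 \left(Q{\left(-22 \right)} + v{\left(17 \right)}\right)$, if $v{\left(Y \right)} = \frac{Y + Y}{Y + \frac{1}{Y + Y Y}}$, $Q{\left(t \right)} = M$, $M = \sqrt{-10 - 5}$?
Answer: $\frac{488988}{5203} + 47 i \sqrt{15} \approx 93.982 + 182.03 i$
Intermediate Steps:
$M = i \sqrt{15}$ ($M = \sqrt{-15} = i \sqrt{15} \approx 3.873 i$)
$Q{\left(t \right)} = i \sqrt{15}$
$v{\left(Y \right)} = \frac{2 Y}{Y + \frac{1}{Y + Y^{2}}}$
$47 \left(Q{\left(-22 \right)} + v{\left(17 \right)}\right) = 47 \left(i \sqrt{15} + \frac{2 \cdot 17^{2} \left(1 + 17\right)}{1 + 17^{2} + 17^{3}}\right) = 47 \left(i \sqrt{15} + 2 \cdot 289 \frac{1}{1 + 289 + 4913} \cdot 18\right) = 47 \left(i \sqrt{15} + 2 \cdot 289 \cdot \frac{1}{5203} \cdot 18\right) = 47 \left(i \sqrt{15} + \frac{10404}{5203}\right) = 47 \left(\frac{10404}{5203} + i \sqrt{15}\right) = \frac{488988}{5203} + 47 i \sqrt{15}$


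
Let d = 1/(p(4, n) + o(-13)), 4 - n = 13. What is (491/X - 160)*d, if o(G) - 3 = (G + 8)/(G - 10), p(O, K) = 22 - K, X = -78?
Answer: -298333/61386 ≈ -4.8600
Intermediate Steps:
n = -9 (n = 4 - 1*13 = 4 - 13 = -9)
o(G) = 3 + (8 + G)/(-10 + G) (o(G) = 3 + (G + 8)/(G - 10) = 3 + (8 + G)/(-10 + G))
d = 23/787 (d = 1/((22 - 1*(-9)) + 2*(-11 + 2*(-13))/(-10 - 13)) = 1/((22 + 9) + 2*(-11 - 26)/(-23)) = 1/(31 + 2*(-1/23)*(-37)) = 1/(31 + 74/23) = 1/(787/23) = 23/787 ≈ 0.029225)
(491/X - 160)*d = (491/(-78) - 160)*(23/787) = (491*(-1/78) - 160)*(23/787) = (-491/78 - 160)*(23/787) = -12971/78*23/787 = -298333/61386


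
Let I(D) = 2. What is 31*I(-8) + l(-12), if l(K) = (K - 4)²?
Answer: 318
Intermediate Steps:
l(K) = (-4 + K)²
31*I(-8) + l(-12) = 31*2 + (-4 - 12)² = 62 + (-16)² = 62 + 256 = 318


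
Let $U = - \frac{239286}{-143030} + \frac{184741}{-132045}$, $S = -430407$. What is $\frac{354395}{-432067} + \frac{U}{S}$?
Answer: $- \frac{288082149239078846863}{351220229981982796815} \approx -0.82023$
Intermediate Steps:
$U = \frac{517301464}{1888639635}$ ($U = \left(-239286\right) \left(- \frac{1}{143030}\right) + 184741 \left(- \frac{1}{132045}\right) = \frac{119643}{71515} - \frac{184741}{132045} = \frac{517301464}{1888639635} \approx 0.2739$)
$\frac{354395}{-432067} + \frac{U}{S} = \frac{354395}{-432067} + \frac{517301464}{1888639635 \left(-430407\right)} = 354395 \left(- \frac{1}{432067}\right) + \frac{517301464}{1888639635} \left(- \frac{1}{430407}\right) = - \frac{354395}{432067} - \frac{517301464}{812883719381445} = - \frac{288082149239078846863}{351220229981982796815}$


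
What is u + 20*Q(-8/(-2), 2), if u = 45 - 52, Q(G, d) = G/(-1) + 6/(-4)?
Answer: -117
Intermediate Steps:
Q(G, d) = -3/2 - G (Q(G, d) = G*(-1) + 6*(-¼) = -G - 3/2 = -3/2 - G)
u = -7
u + 20*Q(-8/(-2), 2) = -7 + 20*(-3/2 - (-8)/(-2)) = -7 + 20*(-3/2 - (-8)*(-1)/2) = -7 + 20*(-3/2 - 1*4) = -7 + 20*(-3/2 - 4) = -7 + 20*(-11/2) = -7 - 110 = -117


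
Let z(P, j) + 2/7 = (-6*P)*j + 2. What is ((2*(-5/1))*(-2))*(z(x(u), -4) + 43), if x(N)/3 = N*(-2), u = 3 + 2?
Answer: -94540/7 ≈ -13506.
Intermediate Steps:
u = 5
x(N) = -6*N (x(N) = 3*(N*(-2)) = 3*(-2*N) = -6*N)
z(P, j) = 12/7 - 6*P*j (z(P, j) = -2/7 + ((-6*P)*j + 2) = -2/7 + (-6*P*j + 2) = -2/7 + (2 - 6*P*j) = 12/7 - 6*P*j)
((2*(-5/1))*(-2))*(z(x(u), -4) + 43) = ((2*(-5/1))*(-2))*((12/7 - 6*(-6*5)*(-4)) + 43) = ((2*(-5*1))*(-2))*((12/7 - 6*(-30)*(-4)) + 43) = ((2*(-5))*(-2))*((12/7 - 720) + 43) = (-10*(-2))*(-5028/7 + 43) = 20*(-4727/7) = -94540/7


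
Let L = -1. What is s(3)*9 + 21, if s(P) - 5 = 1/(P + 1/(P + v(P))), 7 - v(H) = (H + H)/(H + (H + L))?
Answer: 9438/137 ≈ 68.891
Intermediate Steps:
v(H) = 7 - 2*H/(-1 + 2*H) (v(H) = 7 - (H + H)/(H + (H - 1)) = 7 - 2*H/(H + (-1 + H)) = 7 - 2*H/(-1 + 2*H))
s(P) = 5 + 1/(P + 1/(P + (-7 + 12*P)/(-1 + 2*P)))
s(3)*9 + 21 = ((-12 - 14*3 + 10*3³ + 57*3²)/(-1 - 5*3 + 2*3³ + 11*3²))*9 + 21 = ((-12 - 42 + 10*27 + 57*9)/(-1 - 15 + 2*27 + 11*9))*9 + 21 = ((-12 - 42 + 270 + 513)/(-1 - 15 + 54 + 99))*9 + 21 = (729/137)*9 + 21 = 6561/137 + 21 = 9438/137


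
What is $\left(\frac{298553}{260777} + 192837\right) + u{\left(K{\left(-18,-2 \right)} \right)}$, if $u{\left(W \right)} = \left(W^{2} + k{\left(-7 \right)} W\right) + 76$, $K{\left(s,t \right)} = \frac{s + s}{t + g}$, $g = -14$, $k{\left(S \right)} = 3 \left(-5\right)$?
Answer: $\frac{804801454621}{4172432} \approx 1.9289 \cdot 10^{5}$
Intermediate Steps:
$k{\left(S \right)} = -15$
$K{\left(s,t \right)} = \frac{2 s}{-14 + t}$ ($K{\left(s,t \right)} = \frac{s + s}{t - 14} = \frac{2 s}{-14 + t}$)
$u{\left(W \right)} = 76 + W^{2} - 15 W$ ($u{\left(W \right)} = \left(W^{2} - 15 W\right) + 76 = 76 + W^{2} - 15 W$)
$\left(\frac{298553}{260777} + 192837\right) + u{\left(K{\left(-18,-2 \right)} \right)} = \left(\frac{298553}{260777} + 192837\right) + \left(76 + \left(2 \left(-18\right) \frac{1}{-14 - 2}\right)^{2} - 15 \cdot 2 \left(-18\right) \frac{1}{-14 - 2}\right) = \left(298553 \cdot \frac{1}{260777} + 192837\right) + \left(76 + \left(2 \left(-18\right) \frac{1}{-16}\right)^{2} - 15 \cdot 2 \left(-18\right) \frac{1}{-16}\right) = \left(\frac{298553}{260777} + 192837\right) + \left(76 + \left(2 \left(-18\right) \left(- \frac{1}{16}\right)\right)^{2} - 15 \cdot 2 \left(-18\right) \left(- \frac{1}{16}\right)\right) = \frac{50287752902}{260777} + \left(76 + \left(\frac{9}{4}\right)^{2} - \frac{135}{4}\right) = \frac{50287752902}{260777} + \left(76 + \frac{81}{16} - \frac{135}{4}\right) = \frac{50287752902}{260777} + \frac{757}{16} = \frac{804801454621}{4172432}$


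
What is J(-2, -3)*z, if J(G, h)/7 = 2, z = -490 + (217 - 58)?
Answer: -4634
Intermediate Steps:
z = -331 (z = -490 + 159 = -331)
J(G, h) = 14 (J(G, h) = 7*2 = 14)
J(-2, -3)*z = 14*(-331) = -4634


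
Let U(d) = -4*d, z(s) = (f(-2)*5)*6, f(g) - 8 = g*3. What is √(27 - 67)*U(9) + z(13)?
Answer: 60 - 72*I*√10 ≈ 60.0 - 227.68*I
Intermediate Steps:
f(g) = 8 + 3*g (f(g) = 8 + g*3 = 8 + 3*g)
z(s) = 60 (z(s) = ((8 + 3*(-2))*5)*6 = ((8 - 6)*5)*6 = (2*5)*6 = 10*6 = 60)
√(27 - 67)*U(9) + z(13) = √(27 - 67)*(-4*9) + 60 = √(-40)*(-36) + 60 = (2*I*√10)*(-36) + 60 = -72*I*√10 + 60 = 60 - 72*I*√10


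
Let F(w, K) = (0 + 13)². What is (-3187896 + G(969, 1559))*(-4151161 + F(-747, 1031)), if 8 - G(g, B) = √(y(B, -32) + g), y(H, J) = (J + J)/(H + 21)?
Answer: 13232897584896 + 29056944*√3085345/395 ≈ 1.3233e+13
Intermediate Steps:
y(H, J) = 2*J/(21 + H) (y(H, J) = (2*J)/(21 + H) = 2*J/(21 + H))
F(w, K) = 169 (F(w, K) = 13² = 169)
G(g, B) = 8 - √(g - 64/(21 + B)) (G(g, B) = 8 - √(2*(-32)/(21 + B) + g) = 8 - √(-64/(21 + B) + g) = 8 - √(g - 64/(21 + B)))
(-3187896 + G(969, 1559))*(-4151161 + F(-747, 1031)) = (-3187896 + (8 - √((-64 + 969*(21 + 1559))/(21 + 1559))))*(-4151161 + 169) = (-3187896 + (8 - √((-64 + 969*1580)/1580)))*(-4150992) = (-3187896 + (8 - √((-64 + 1531020)/1580)))*(-4150992) = (-3187896 + (8 - √((1/1580)*1530956)))*(-4150992) = (-3187896 + (8 - √(382739/395)))*(-4150992) = (-3187896 + (8 - 7*√3085345/395))*(-4150992) = (-3187888 - 7*√3085345/395)*(-4150992) = 13232897584896 + 29056944*√3085345/395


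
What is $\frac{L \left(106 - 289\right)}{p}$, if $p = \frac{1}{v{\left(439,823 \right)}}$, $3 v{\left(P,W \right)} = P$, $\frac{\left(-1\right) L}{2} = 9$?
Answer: $482022$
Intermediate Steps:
$L = -18$ ($L = \left(-2\right) 9 = -18$)
$v{\left(P,W \right)} = \frac{P}{3}$
$p = \frac{3}{439}$ ($p = \frac{1}{\frac{1}{3} \cdot 439} = \frac{1}{\frac{439}{3}} = \frac{3}{439} \approx 0.0068337$)
$\frac{L \left(106 - 289\right)}{p} = \frac{\left(-18\right) \left(106 - 289\right)}{\frac{3}{439}} = \left(-18\right) \left(-183\right) \frac{439}{3} = 3294 \cdot \frac{439}{3} = 482022$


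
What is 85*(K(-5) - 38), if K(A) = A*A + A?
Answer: -1530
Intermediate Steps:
K(A) = A + A² (K(A) = A² + A = A + A²)
85*(K(-5) - 38) = 85*(-5*(1 - 5) - 38) = 85*(-5*(-4) - 38) = 85*(20 - 38) = 85*(-18) = -1530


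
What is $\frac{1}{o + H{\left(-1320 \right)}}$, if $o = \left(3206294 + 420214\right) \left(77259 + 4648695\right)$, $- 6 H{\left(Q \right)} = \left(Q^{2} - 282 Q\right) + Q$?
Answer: $\frac{1}{17138709636412} \approx 5.8347 \cdot 10^{-14}$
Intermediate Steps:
$H{\left(Q \right)} = - \frac{Q^{2}}{6} + \frac{281 Q}{6}$ ($H{\left(Q \right)} = - \frac{\left(Q^{2} - 282 Q\right) + Q}{6} = - \frac{Q^{2} - 281 Q}{6} = - \frac{Q^{2}}{6} + \frac{281 Q}{6}$)
$o = 17138709988632$ ($o = 3626508 \cdot 4725954 = 17138709988632$)
$\frac{1}{o + H{\left(-1320 \right)}} = \frac{1}{17138709988632 + \frac{1}{6} \left(-1320\right) \left(281 - -1320\right)} = \frac{1}{17138709988632 + \frac{1}{6} \left(-1320\right) \left(281 + 1320\right)} = \frac{1}{17138709988632 + \frac{1}{6} \left(-1320\right) 1601} = \frac{1}{17138709988632 - 352220} = \frac{1}{17138709636412}$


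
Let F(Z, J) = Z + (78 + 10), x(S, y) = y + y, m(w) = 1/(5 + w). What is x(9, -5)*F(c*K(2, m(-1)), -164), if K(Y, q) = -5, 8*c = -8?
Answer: -930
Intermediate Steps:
c = -1 (c = (⅛)*(-8) = -1)
x(S, y) = 2*y
F(Z, J) = 88 + Z (F(Z, J) = Z + 88 = 88 + Z)
x(9, -5)*F(c*K(2, m(-1)), -164) = (2*(-5))*(88 - 1*(-5)) = -10*(88 + 5) = -10*93 = -930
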